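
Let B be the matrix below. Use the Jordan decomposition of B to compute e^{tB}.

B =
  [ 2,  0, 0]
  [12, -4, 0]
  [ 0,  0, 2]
e^{tB} =
  [exp(2*t), 0, 0]
  [2*exp(2*t) - 2*exp(-4*t), exp(-4*t), 0]
  [0, 0, exp(2*t)]

Strategy: write B = P · J · P⁻¹ where J is a Jordan canonical form, so e^{tB} = P · e^{tJ} · P⁻¹, and e^{tJ} can be computed block-by-block.

B has Jordan form
J =
  [-4, 0, 0]
  [ 0, 2, 0]
  [ 0, 0, 2]
(up to reordering of blocks).

Per-block formulas:
  For a 1×1 block at λ = 2: exp(t · [2]) = [e^(2t)].
  For a 1×1 block at λ = -4: exp(t · [-4]) = [e^(-4t)].

After assembling e^{tJ} and conjugating by P, we get:

e^{tB} =
  [exp(2*t), 0, 0]
  [2*exp(2*t) - 2*exp(-4*t), exp(-4*t), 0]
  [0, 0, exp(2*t)]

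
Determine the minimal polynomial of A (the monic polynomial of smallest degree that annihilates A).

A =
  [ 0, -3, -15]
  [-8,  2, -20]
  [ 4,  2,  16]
x^2 - 12*x + 36

The characteristic polynomial is χ_A(x) = (x - 6)^3, so the eigenvalues are known. The minimal polynomial is
  m_A(x) = Π_λ (x − λ)^{k_λ}
where k_λ is the size of the *largest* Jordan block for λ (equivalently, the smallest k with (A − λI)^k v = 0 for every generalised eigenvector v of λ).

  λ = 6: largest Jordan block has size 2, contributing (x − 6)^2

So m_A(x) = (x - 6)^2 = x^2 - 12*x + 36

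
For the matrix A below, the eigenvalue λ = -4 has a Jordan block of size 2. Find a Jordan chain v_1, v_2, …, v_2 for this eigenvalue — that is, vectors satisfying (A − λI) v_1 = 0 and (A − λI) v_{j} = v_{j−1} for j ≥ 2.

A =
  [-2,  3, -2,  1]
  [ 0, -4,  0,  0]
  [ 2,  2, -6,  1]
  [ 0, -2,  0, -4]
A Jordan chain for λ = -4 of length 2:
v_1 = (2, 0, 2, 0)ᵀ
v_2 = (1, 0, 0, 0)ᵀ

Let N = A − (-4)·I. We want v_2 with N^2 v_2 = 0 but N^1 v_2 ≠ 0; then v_{j-1} := N · v_j for j = 2, …, 2.

Pick v_2 = (1, 0, 0, 0)ᵀ.
Then v_1 = N · v_2 = (2, 0, 2, 0)ᵀ.

Sanity check: (A − (-4)·I) v_1 = (0, 0, 0, 0)ᵀ = 0. ✓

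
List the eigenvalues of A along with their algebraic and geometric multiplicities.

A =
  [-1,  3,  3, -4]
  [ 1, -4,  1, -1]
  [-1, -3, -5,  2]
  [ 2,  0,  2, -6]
λ = -4: alg = 4, geom = 2

Step 1 — factor the characteristic polynomial to read off the algebraic multiplicities:
  χ_A(x) = (x + 4)^4

Step 2 — compute geometric multiplicities via the rank-nullity identity g(λ) = n − rank(A − λI):
  rank(A − (-4)·I) = 2, so dim ker(A − (-4)·I) = n − 2 = 2

Summary:
  λ = -4: algebraic multiplicity = 4, geometric multiplicity = 2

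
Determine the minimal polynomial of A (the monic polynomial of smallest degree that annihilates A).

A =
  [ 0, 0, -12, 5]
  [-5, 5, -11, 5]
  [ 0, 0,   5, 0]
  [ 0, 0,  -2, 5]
x^3 - 10*x^2 + 25*x

The characteristic polynomial is χ_A(x) = x*(x - 5)^3, so the eigenvalues are known. The minimal polynomial is
  m_A(x) = Π_λ (x − λ)^{k_λ}
where k_λ is the size of the *largest* Jordan block for λ (equivalently, the smallest k with (A − λI)^k v = 0 for every generalised eigenvector v of λ).

  λ = 0: largest Jordan block has size 1, contributing (x − 0)
  λ = 5: largest Jordan block has size 2, contributing (x − 5)^2

So m_A(x) = x*(x - 5)^2 = x^3 - 10*x^2 + 25*x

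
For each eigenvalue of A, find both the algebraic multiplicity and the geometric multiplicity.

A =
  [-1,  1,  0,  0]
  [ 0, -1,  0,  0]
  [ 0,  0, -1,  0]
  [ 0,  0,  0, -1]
λ = -1: alg = 4, geom = 3

Step 1 — factor the characteristic polynomial to read off the algebraic multiplicities:
  χ_A(x) = (x + 1)^4

Step 2 — compute geometric multiplicities via the rank-nullity identity g(λ) = n − rank(A − λI):
  rank(A − (-1)·I) = 1, so dim ker(A − (-1)·I) = n − 1 = 3

Summary:
  λ = -1: algebraic multiplicity = 4, geometric multiplicity = 3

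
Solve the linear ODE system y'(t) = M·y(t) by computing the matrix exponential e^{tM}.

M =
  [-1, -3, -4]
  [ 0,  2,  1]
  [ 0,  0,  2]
e^{tM} =
  [exp(-t), -exp(2*t) + exp(-t), -t*exp(2*t) - exp(2*t) + exp(-t)]
  [0, exp(2*t), t*exp(2*t)]
  [0, 0, exp(2*t)]

Strategy: write M = P · J · P⁻¹ where J is a Jordan canonical form, so e^{tM} = P · e^{tJ} · P⁻¹, and e^{tJ} can be computed block-by-block.

M has Jordan form
J =
  [-1, 0, 0]
  [ 0, 2, 1]
  [ 0, 0, 2]
(up to reordering of blocks).

Per-block formulas:
  For a 2×2 Jordan block J_2(2): exp(t · J_2(2)) = e^(2t)·(I + t·N), where N is the 2×2 nilpotent shift.
  For a 1×1 block at λ = -1: exp(t · [-1]) = [e^(-1t)].

After assembling e^{tJ} and conjugating by P, we get:

e^{tM} =
  [exp(-t), -exp(2*t) + exp(-t), -t*exp(2*t) - exp(2*t) + exp(-t)]
  [0, exp(2*t), t*exp(2*t)]
  [0, 0, exp(2*t)]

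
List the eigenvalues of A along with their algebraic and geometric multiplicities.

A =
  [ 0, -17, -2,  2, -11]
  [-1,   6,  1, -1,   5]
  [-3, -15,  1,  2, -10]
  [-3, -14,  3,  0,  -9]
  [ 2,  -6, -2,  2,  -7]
λ = -2: alg = 3, geom = 1; λ = 3: alg = 2, geom = 1

Step 1 — factor the characteristic polynomial to read off the algebraic multiplicities:
  χ_A(x) = (x - 3)^2*(x + 2)^3

Step 2 — compute geometric multiplicities via the rank-nullity identity g(λ) = n − rank(A − λI):
  rank(A − (-2)·I) = 4, so dim ker(A − (-2)·I) = n − 4 = 1
  rank(A − (3)·I) = 4, so dim ker(A − (3)·I) = n − 4 = 1

Summary:
  λ = -2: algebraic multiplicity = 3, geometric multiplicity = 1
  λ = 3: algebraic multiplicity = 2, geometric multiplicity = 1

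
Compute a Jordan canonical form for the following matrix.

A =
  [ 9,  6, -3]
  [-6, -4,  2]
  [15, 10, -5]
J_2(0) ⊕ J_1(0)

The characteristic polynomial is
  det(x·I − A) = x^3

Eigenvalues and multiplicities (the geometric multiplicity of λ is n − rank(A − λI), which equals the number of Jordan blocks for λ):
  λ = 0: algebraic multiplicity = 3, geometric multiplicity = 2

Determining the block sizes for each eigenvalue:
  λ = 0: 2 blocks summing to 3 forces exactly one block of size 2 and the rest size 1 → block sizes [2, 1]

Assembling the blocks gives a Jordan form
J =
  [0, 1, 0]
  [0, 0, 0]
  [0, 0, 0]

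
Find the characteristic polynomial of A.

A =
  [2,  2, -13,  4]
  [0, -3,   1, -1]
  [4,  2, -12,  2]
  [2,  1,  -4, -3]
x^4 + 16*x^3 + 96*x^2 + 256*x + 256

Expanding det(x·I − A) (e.g. by cofactor expansion or by noting that A is similar to its Jordan form J, which has the same characteristic polynomial as A) gives
  χ_A(x) = x^4 + 16*x^3 + 96*x^2 + 256*x + 256
which factors as (x + 4)^4. The eigenvalues (with algebraic multiplicities) are λ = -4 with multiplicity 4.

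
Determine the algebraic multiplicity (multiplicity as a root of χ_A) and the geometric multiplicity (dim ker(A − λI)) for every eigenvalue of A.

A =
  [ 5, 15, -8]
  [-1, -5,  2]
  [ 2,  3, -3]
λ = -2: alg = 2, geom = 1; λ = 1: alg = 1, geom = 1

Step 1 — factor the characteristic polynomial to read off the algebraic multiplicities:
  χ_A(x) = (x - 1)*(x + 2)^2

Step 2 — compute geometric multiplicities via the rank-nullity identity g(λ) = n − rank(A − λI):
  rank(A − (-2)·I) = 2, so dim ker(A − (-2)·I) = n − 2 = 1
  rank(A − (1)·I) = 2, so dim ker(A − (1)·I) = n − 2 = 1

Summary:
  λ = -2: algebraic multiplicity = 2, geometric multiplicity = 1
  λ = 1: algebraic multiplicity = 1, geometric multiplicity = 1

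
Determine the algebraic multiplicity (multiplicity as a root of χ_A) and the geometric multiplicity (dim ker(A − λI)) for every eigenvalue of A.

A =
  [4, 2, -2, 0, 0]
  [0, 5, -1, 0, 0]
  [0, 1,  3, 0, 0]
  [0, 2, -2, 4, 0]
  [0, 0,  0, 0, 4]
λ = 4: alg = 5, geom = 4

Step 1 — factor the characteristic polynomial to read off the algebraic multiplicities:
  χ_A(x) = (x - 4)^5

Step 2 — compute geometric multiplicities via the rank-nullity identity g(λ) = n − rank(A − λI):
  rank(A − (4)·I) = 1, so dim ker(A − (4)·I) = n − 1 = 4

Summary:
  λ = 4: algebraic multiplicity = 5, geometric multiplicity = 4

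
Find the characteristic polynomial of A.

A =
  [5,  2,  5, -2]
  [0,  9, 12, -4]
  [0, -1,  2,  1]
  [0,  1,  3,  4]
x^4 - 20*x^3 + 150*x^2 - 500*x + 625

Expanding det(x·I − A) (e.g. by cofactor expansion or by noting that A is similar to its Jordan form J, which has the same characteristic polynomial as A) gives
  χ_A(x) = x^4 - 20*x^3 + 150*x^2 - 500*x + 625
which factors as (x - 5)^4. The eigenvalues (with algebraic multiplicities) are λ = 5 with multiplicity 4.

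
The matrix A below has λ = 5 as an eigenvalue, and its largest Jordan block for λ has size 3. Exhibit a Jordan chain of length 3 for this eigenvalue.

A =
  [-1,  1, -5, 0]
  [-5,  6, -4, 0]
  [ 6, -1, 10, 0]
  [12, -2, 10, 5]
A Jordan chain for λ = 5 of length 3:
v_1 = (1, 1, -1, -2)ᵀ
v_2 = (-6, -5, 6, 12)ᵀ
v_3 = (1, 0, 0, 0)ᵀ

Let N = A − (5)·I. We want v_3 with N^3 v_3 = 0 but N^2 v_3 ≠ 0; then v_{j-1} := N · v_j for j = 3, …, 2.

Pick v_3 = (1, 0, 0, 0)ᵀ.
Then v_2 = N · v_3 = (-6, -5, 6, 12)ᵀ.
Then v_1 = N · v_2 = (1, 1, -1, -2)ᵀ.

Sanity check: (A − (5)·I) v_1 = (0, 0, 0, 0)ᵀ = 0. ✓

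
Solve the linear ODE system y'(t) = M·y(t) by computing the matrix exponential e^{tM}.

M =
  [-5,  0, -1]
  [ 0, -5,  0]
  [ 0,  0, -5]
e^{tM} =
  [exp(-5*t), 0, -t*exp(-5*t)]
  [0, exp(-5*t), 0]
  [0, 0, exp(-5*t)]

Strategy: write M = P · J · P⁻¹ where J is a Jordan canonical form, so e^{tM} = P · e^{tJ} · P⁻¹, and e^{tJ} can be computed block-by-block.

M has Jordan form
J =
  [-5,  1,  0]
  [ 0, -5,  0]
  [ 0,  0, -5]
(up to reordering of blocks).

Per-block formulas:
  For a 1×1 block at λ = -5: exp(t · [-5]) = [e^(-5t)].
  For a 2×2 Jordan block J_2(-5): exp(t · J_2(-5)) = e^(-5t)·(I + t·N), where N is the 2×2 nilpotent shift.

After assembling e^{tJ} and conjugating by P, we get:

e^{tM} =
  [exp(-5*t), 0, -t*exp(-5*t)]
  [0, exp(-5*t), 0]
  [0, 0, exp(-5*t)]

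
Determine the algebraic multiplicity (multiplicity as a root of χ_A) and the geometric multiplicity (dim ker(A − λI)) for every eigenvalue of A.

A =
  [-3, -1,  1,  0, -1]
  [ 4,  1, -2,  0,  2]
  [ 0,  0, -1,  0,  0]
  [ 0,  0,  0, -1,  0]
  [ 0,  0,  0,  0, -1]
λ = -1: alg = 5, geom = 4

Step 1 — factor the characteristic polynomial to read off the algebraic multiplicities:
  χ_A(x) = (x + 1)^5

Step 2 — compute geometric multiplicities via the rank-nullity identity g(λ) = n − rank(A − λI):
  rank(A − (-1)·I) = 1, so dim ker(A − (-1)·I) = n − 1 = 4

Summary:
  λ = -1: algebraic multiplicity = 5, geometric multiplicity = 4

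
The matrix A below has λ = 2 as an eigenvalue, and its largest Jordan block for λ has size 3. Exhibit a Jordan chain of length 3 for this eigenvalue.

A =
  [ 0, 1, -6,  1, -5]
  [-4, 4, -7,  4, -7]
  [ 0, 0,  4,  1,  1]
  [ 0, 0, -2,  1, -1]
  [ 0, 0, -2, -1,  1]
A Jordan chain for λ = 2 of length 3:
v_1 = (1, 2, 0, 0, 0)ᵀ
v_2 = (-6, -7, 2, -2, -2)ᵀ
v_3 = (0, 0, 1, 0, 0)ᵀ

Let N = A − (2)·I. We want v_3 with N^3 v_3 = 0 but N^2 v_3 ≠ 0; then v_{j-1} := N · v_j for j = 3, …, 2.

Pick v_3 = (0, 0, 1, 0, 0)ᵀ.
Then v_2 = N · v_3 = (-6, -7, 2, -2, -2)ᵀ.
Then v_1 = N · v_2 = (1, 2, 0, 0, 0)ᵀ.

Sanity check: (A − (2)·I) v_1 = (0, 0, 0, 0, 0)ᵀ = 0. ✓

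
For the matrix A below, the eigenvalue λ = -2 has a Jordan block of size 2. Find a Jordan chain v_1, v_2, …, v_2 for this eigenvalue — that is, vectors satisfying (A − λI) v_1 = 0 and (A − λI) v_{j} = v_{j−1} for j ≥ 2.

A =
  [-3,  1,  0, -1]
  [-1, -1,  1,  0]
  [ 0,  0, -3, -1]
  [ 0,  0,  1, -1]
A Jordan chain for λ = -2 of length 2:
v_1 = (-1, -1, 0, 0)ᵀ
v_2 = (1, 0, 0, 0)ᵀ

Let N = A − (-2)·I. We want v_2 with N^2 v_2 = 0 but N^1 v_2 ≠ 0; then v_{j-1} := N · v_j for j = 2, …, 2.

Pick v_2 = (1, 0, 0, 0)ᵀ.
Then v_1 = N · v_2 = (-1, -1, 0, 0)ᵀ.

Sanity check: (A − (-2)·I) v_1 = (0, 0, 0, 0)ᵀ = 0. ✓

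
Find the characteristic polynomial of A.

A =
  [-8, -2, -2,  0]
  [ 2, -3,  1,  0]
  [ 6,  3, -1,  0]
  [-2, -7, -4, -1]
x^4 + 13*x^3 + 60*x^2 + 112*x + 64

Expanding det(x·I − A) (e.g. by cofactor expansion or by noting that A is similar to its Jordan form J, which has the same characteristic polynomial as A) gives
  χ_A(x) = x^4 + 13*x^3 + 60*x^2 + 112*x + 64
which factors as (x + 1)*(x + 4)^3. The eigenvalues (with algebraic multiplicities) are λ = -4 with multiplicity 3, λ = -1 with multiplicity 1.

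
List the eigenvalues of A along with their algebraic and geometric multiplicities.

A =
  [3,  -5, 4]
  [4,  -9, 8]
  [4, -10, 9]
λ = 1: alg = 3, geom = 2

Step 1 — factor the characteristic polynomial to read off the algebraic multiplicities:
  χ_A(x) = (x - 1)^3

Step 2 — compute geometric multiplicities via the rank-nullity identity g(λ) = n − rank(A − λI):
  rank(A − (1)·I) = 1, so dim ker(A − (1)·I) = n − 1 = 2

Summary:
  λ = 1: algebraic multiplicity = 3, geometric multiplicity = 2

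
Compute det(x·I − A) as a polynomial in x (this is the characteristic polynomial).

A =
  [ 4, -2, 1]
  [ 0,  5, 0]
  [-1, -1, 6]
x^3 - 15*x^2 + 75*x - 125

Expanding det(x·I − A) (e.g. by cofactor expansion or by noting that A is similar to its Jordan form J, which has the same characteristic polynomial as A) gives
  χ_A(x) = x^3 - 15*x^2 + 75*x - 125
which factors as (x - 5)^3. The eigenvalues (with algebraic multiplicities) are λ = 5 with multiplicity 3.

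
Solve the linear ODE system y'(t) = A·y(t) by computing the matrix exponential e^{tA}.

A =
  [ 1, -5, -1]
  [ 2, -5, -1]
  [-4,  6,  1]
e^{tA} =
  [-t^2*exp(-t) + 2*t*exp(-t) + exp(-t), 2*t^2*exp(-t) - 5*t*exp(-t), t^2*exp(-t)/2 - t*exp(-t)]
  [2*t*exp(-t), -4*t*exp(-t) + exp(-t), -t*exp(-t)]
  [-2*t^2*exp(-t) - 4*t*exp(-t), 4*t^2*exp(-t) + 6*t*exp(-t), t^2*exp(-t) + 2*t*exp(-t) + exp(-t)]

Strategy: write A = P · J · P⁻¹ where J is a Jordan canonical form, so e^{tA} = P · e^{tJ} · P⁻¹, and e^{tJ} can be computed block-by-block.

A has Jordan form
J =
  [-1,  1,  0]
  [ 0, -1,  1]
  [ 0,  0, -1]
(up to reordering of blocks).

Per-block formulas:
  For a 3×3 Jordan block J_3(-1): exp(t · J_3(-1)) = e^(-1t)·(I + t·N + (t^2/2)·N^2), where N is the 3×3 nilpotent shift.

After assembling e^{tJ} and conjugating by P, we get:

e^{tA} =
  [-t^2*exp(-t) + 2*t*exp(-t) + exp(-t), 2*t^2*exp(-t) - 5*t*exp(-t), t^2*exp(-t)/2 - t*exp(-t)]
  [2*t*exp(-t), -4*t*exp(-t) + exp(-t), -t*exp(-t)]
  [-2*t^2*exp(-t) - 4*t*exp(-t), 4*t^2*exp(-t) + 6*t*exp(-t), t^2*exp(-t) + 2*t*exp(-t) + exp(-t)]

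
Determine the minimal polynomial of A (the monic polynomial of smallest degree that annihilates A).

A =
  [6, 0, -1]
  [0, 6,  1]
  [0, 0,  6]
x^2 - 12*x + 36

The characteristic polynomial is χ_A(x) = (x - 6)^3, so the eigenvalues are known. The minimal polynomial is
  m_A(x) = Π_λ (x − λ)^{k_λ}
where k_λ is the size of the *largest* Jordan block for λ (equivalently, the smallest k with (A − λI)^k v = 0 for every generalised eigenvector v of λ).

  λ = 6: largest Jordan block has size 2, contributing (x − 6)^2

So m_A(x) = (x - 6)^2 = x^2 - 12*x + 36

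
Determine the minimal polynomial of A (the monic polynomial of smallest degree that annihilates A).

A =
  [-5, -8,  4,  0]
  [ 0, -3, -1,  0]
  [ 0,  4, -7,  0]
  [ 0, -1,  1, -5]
x^3 + 15*x^2 + 75*x + 125

The characteristic polynomial is χ_A(x) = (x + 5)^4, so the eigenvalues are known. The minimal polynomial is
  m_A(x) = Π_λ (x − λ)^{k_λ}
where k_λ is the size of the *largest* Jordan block for λ (equivalently, the smallest k with (A − λI)^k v = 0 for every generalised eigenvector v of λ).

  λ = -5: largest Jordan block has size 3, contributing (x + 5)^3

So m_A(x) = (x + 5)^3 = x^3 + 15*x^2 + 75*x + 125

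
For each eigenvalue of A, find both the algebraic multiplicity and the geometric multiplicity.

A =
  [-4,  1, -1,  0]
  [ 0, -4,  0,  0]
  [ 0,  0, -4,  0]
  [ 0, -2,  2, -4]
λ = -4: alg = 4, geom = 3

Step 1 — factor the characteristic polynomial to read off the algebraic multiplicities:
  χ_A(x) = (x + 4)^4

Step 2 — compute geometric multiplicities via the rank-nullity identity g(λ) = n − rank(A − λI):
  rank(A − (-4)·I) = 1, so dim ker(A − (-4)·I) = n − 1 = 3

Summary:
  λ = -4: algebraic multiplicity = 4, geometric multiplicity = 3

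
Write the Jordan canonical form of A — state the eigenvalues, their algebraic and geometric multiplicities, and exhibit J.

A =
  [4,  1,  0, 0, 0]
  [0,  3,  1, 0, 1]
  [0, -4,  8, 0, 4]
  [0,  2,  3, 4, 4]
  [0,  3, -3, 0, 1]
J_3(4) ⊕ J_2(4)

The characteristic polynomial is
  det(x·I − A) = x^5 - 20*x^4 + 160*x^3 - 640*x^2 + 1280*x - 1024 = (x - 4)^5

Eigenvalues and multiplicities (the geometric multiplicity of λ is n − rank(A − λI), which equals the number of Jordan blocks for λ):
  λ = 4: algebraic multiplicity = 5, geometric multiplicity = 2

Determining the block sizes for each eigenvalue:
  λ = 4: with am = 5 and gm = 2, the partition is not yet determined (e.g. several partitions of 5 into 2 parts exist). Let N = A − (4)·I. Computing rank(N^1) = 3, rank(N^2) = 1, rank(N^3) = 0; the number of blocks of size ≥ j is rank(N^{j−1}) − rank(N^j), giving [2, 2, 1]. So we have 1 block(s) of size 3, 1 block(s) of size 2 → block sizes [3, 2]

Assembling the blocks gives a Jordan form
J =
  [4, 1, 0, 0, 0]
  [0, 4, 1, 0, 0]
  [0, 0, 4, 0, 0]
  [0, 0, 0, 4, 1]
  [0, 0, 0, 0, 4]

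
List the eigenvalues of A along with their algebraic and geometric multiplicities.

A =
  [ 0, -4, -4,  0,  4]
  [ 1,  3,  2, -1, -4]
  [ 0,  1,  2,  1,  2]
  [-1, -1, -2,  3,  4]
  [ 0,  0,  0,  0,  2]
λ = 2: alg = 5, geom = 3

Step 1 — factor the characteristic polynomial to read off the algebraic multiplicities:
  χ_A(x) = (x - 2)^5

Step 2 — compute geometric multiplicities via the rank-nullity identity g(λ) = n − rank(A − λI):
  rank(A − (2)·I) = 2, so dim ker(A − (2)·I) = n − 2 = 3

Summary:
  λ = 2: algebraic multiplicity = 5, geometric multiplicity = 3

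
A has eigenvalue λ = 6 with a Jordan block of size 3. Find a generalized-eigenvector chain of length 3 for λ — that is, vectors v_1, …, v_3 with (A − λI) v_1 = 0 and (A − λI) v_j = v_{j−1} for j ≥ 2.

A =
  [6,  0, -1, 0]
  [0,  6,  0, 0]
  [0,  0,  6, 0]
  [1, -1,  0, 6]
A Jordan chain for λ = 6 of length 3:
v_1 = (0, 0, 0, -1)ᵀ
v_2 = (-1, 0, 0, 0)ᵀ
v_3 = (0, 0, 1, 0)ᵀ

Let N = A − (6)·I. We want v_3 with N^3 v_3 = 0 but N^2 v_3 ≠ 0; then v_{j-1} := N · v_j for j = 3, …, 2.

Pick v_3 = (0, 0, 1, 0)ᵀ.
Then v_2 = N · v_3 = (-1, 0, 0, 0)ᵀ.
Then v_1 = N · v_2 = (0, 0, 0, -1)ᵀ.

Sanity check: (A − (6)·I) v_1 = (0, 0, 0, 0)ᵀ = 0. ✓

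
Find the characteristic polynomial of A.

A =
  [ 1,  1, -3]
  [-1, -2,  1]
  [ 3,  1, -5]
x^3 + 6*x^2 + 12*x + 8

Expanding det(x·I − A) (e.g. by cofactor expansion or by noting that A is similar to its Jordan form J, which has the same characteristic polynomial as A) gives
  χ_A(x) = x^3 + 6*x^2 + 12*x + 8
which factors as (x + 2)^3. The eigenvalues (with algebraic multiplicities) are λ = -2 with multiplicity 3.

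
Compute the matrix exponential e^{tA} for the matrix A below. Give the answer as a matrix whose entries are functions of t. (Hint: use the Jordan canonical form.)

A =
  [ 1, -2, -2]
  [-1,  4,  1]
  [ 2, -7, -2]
e^{tA} =
  [-t^2*exp(t) + exp(t), 4*t^2*exp(t) - 2*t*exp(t), 2*t^2*exp(t) - 2*t*exp(t)]
  [-t^2*exp(t)/2 - t*exp(t), 2*t^2*exp(t) + 3*t*exp(t) + exp(t), t^2*exp(t) + t*exp(t)]
  [t^2*exp(t)/2 + 2*t*exp(t), -2*t^2*exp(t) - 7*t*exp(t), -t^2*exp(t) - 3*t*exp(t) + exp(t)]

Strategy: write A = P · J · P⁻¹ where J is a Jordan canonical form, so e^{tA} = P · e^{tJ} · P⁻¹, and e^{tJ} can be computed block-by-block.

A has Jordan form
J =
  [1, 1, 0]
  [0, 1, 1]
  [0, 0, 1]
(up to reordering of blocks).

Per-block formulas:
  For a 3×3 Jordan block J_3(1): exp(t · J_3(1)) = e^(1t)·(I + t·N + (t^2/2)·N^2), where N is the 3×3 nilpotent shift.

After assembling e^{tJ} and conjugating by P, we get:

e^{tA} =
  [-t^2*exp(t) + exp(t), 4*t^2*exp(t) - 2*t*exp(t), 2*t^2*exp(t) - 2*t*exp(t)]
  [-t^2*exp(t)/2 - t*exp(t), 2*t^2*exp(t) + 3*t*exp(t) + exp(t), t^2*exp(t) + t*exp(t)]
  [t^2*exp(t)/2 + 2*t*exp(t), -2*t^2*exp(t) - 7*t*exp(t), -t^2*exp(t) - 3*t*exp(t) + exp(t)]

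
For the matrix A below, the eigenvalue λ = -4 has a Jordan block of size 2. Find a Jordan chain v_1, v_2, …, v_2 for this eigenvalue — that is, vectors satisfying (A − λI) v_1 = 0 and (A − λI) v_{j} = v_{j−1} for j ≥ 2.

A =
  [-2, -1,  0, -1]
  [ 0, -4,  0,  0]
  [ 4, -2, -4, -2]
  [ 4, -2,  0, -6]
A Jordan chain for λ = -4 of length 2:
v_1 = (2, 0, 4, 4)ᵀ
v_2 = (1, 0, 0, 0)ᵀ

Let N = A − (-4)·I. We want v_2 with N^2 v_2 = 0 but N^1 v_2 ≠ 0; then v_{j-1} := N · v_j for j = 2, …, 2.

Pick v_2 = (1, 0, 0, 0)ᵀ.
Then v_1 = N · v_2 = (2, 0, 4, 4)ᵀ.

Sanity check: (A − (-4)·I) v_1 = (0, 0, 0, 0)ᵀ = 0. ✓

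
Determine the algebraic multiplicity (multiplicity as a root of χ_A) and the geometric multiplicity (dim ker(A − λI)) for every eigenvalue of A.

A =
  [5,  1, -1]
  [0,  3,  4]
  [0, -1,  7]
λ = 5: alg = 3, geom = 1

Step 1 — factor the characteristic polynomial to read off the algebraic multiplicities:
  χ_A(x) = (x - 5)^3

Step 2 — compute geometric multiplicities via the rank-nullity identity g(λ) = n − rank(A − λI):
  rank(A − (5)·I) = 2, so dim ker(A − (5)·I) = n − 2 = 1

Summary:
  λ = 5: algebraic multiplicity = 3, geometric multiplicity = 1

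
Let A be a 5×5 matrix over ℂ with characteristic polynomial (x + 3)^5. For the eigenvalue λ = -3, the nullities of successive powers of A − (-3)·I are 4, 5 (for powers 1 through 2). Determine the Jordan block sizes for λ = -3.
Block sizes for λ = -3: [2, 1, 1, 1]

From the dimensions of kernels of powers, the number of Jordan blocks of size at least j is d_j − d_{j−1} where d_j = dim ker(N^j) (with d_0 = 0). Computing the differences gives [4, 1].
The number of blocks of size exactly k is (#blocks of size ≥ k) − (#blocks of size ≥ k + 1), so the partition is: 3 block(s) of size 1, 1 block(s) of size 2.
In nonincreasing order the block sizes are [2, 1, 1, 1].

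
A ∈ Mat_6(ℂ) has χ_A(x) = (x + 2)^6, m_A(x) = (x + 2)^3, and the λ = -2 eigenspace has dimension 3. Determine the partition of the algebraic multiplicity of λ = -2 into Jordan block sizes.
Block sizes for λ = -2: [3, 2, 1]

Step 1 — from the characteristic polynomial, algebraic multiplicity of λ = -2 is 6. From dim ker(A − (-2)·I) = 3, there are exactly 3 Jordan blocks for λ = -2.
Step 2 — from the minimal polynomial, the factor (x + 2)^3 tells us the largest block for λ = -2 has size 3.
Step 3 — with total size 6, 3 blocks, and largest block 3, the block sizes (in nonincreasing order) are [3, 2, 1].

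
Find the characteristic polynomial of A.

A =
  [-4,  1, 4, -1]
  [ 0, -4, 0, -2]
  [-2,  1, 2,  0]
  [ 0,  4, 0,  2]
x^4 + 4*x^3 + 4*x^2

Expanding det(x·I − A) (e.g. by cofactor expansion or by noting that A is similar to its Jordan form J, which has the same characteristic polynomial as A) gives
  χ_A(x) = x^4 + 4*x^3 + 4*x^2
which factors as x^2*(x + 2)^2. The eigenvalues (with algebraic multiplicities) are λ = -2 with multiplicity 2, λ = 0 with multiplicity 2.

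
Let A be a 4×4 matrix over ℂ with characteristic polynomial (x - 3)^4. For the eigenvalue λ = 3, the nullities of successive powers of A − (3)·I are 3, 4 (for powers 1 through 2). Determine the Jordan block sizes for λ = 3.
Block sizes for λ = 3: [2, 1, 1]

From the dimensions of kernels of powers, the number of Jordan blocks of size at least j is d_j − d_{j−1} where d_j = dim ker(N^j) (with d_0 = 0). Computing the differences gives [3, 1].
The number of blocks of size exactly k is (#blocks of size ≥ k) − (#blocks of size ≥ k + 1), so the partition is: 2 block(s) of size 1, 1 block(s) of size 2.
In nonincreasing order the block sizes are [2, 1, 1].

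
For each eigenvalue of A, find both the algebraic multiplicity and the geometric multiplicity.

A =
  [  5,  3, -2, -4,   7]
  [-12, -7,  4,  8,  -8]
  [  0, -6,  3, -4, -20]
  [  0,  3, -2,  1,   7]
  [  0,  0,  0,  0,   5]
λ = -1: alg = 3, geom = 2; λ = 5: alg = 2, geom = 2

Step 1 — factor the characteristic polynomial to read off the algebraic multiplicities:
  χ_A(x) = (x - 5)^2*(x + 1)^3

Step 2 — compute geometric multiplicities via the rank-nullity identity g(λ) = n − rank(A − λI):
  rank(A − (-1)·I) = 3, so dim ker(A − (-1)·I) = n − 3 = 2
  rank(A − (5)·I) = 3, so dim ker(A − (5)·I) = n − 3 = 2

Summary:
  λ = -1: algebraic multiplicity = 3, geometric multiplicity = 2
  λ = 5: algebraic multiplicity = 2, geometric multiplicity = 2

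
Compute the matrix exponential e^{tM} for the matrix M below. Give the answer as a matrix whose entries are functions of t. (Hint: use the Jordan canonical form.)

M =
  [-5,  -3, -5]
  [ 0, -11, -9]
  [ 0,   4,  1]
e^{tM} =
  [exp(-5*t), -t^2*exp(-5*t) - 3*t*exp(-5*t), -3*t^2*exp(-5*t)/2 - 5*t*exp(-5*t)]
  [0, -6*t*exp(-5*t) + exp(-5*t), -9*t*exp(-5*t)]
  [0, 4*t*exp(-5*t), 6*t*exp(-5*t) + exp(-5*t)]

Strategy: write M = P · J · P⁻¹ where J is a Jordan canonical form, so e^{tM} = P · e^{tJ} · P⁻¹, and e^{tJ} can be computed block-by-block.

M has Jordan form
J =
  [-5,  1,  0]
  [ 0, -5,  1]
  [ 0,  0, -5]
(up to reordering of blocks).

Per-block formulas:
  For a 3×3 Jordan block J_3(-5): exp(t · J_3(-5)) = e^(-5t)·(I + t·N + (t^2/2)·N^2), where N is the 3×3 nilpotent shift.

After assembling e^{tJ} and conjugating by P, we get:

e^{tM} =
  [exp(-5*t), -t^2*exp(-5*t) - 3*t*exp(-5*t), -3*t^2*exp(-5*t)/2 - 5*t*exp(-5*t)]
  [0, -6*t*exp(-5*t) + exp(-5*t), -9*t*exp(-5*t)]
  [0, 4*t*exp(-5*t), 6*t*exp(-5*t) + exp(-5*t)]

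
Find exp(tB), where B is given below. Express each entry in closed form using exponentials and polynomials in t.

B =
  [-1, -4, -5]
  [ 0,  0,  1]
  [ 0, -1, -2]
e^{tB} =
  [exp(-t), t^2*exp(-t)/2 - 4*t*exp(-t), t^2*exp(-t)/2 - 5*t*exp(-t)]
  [0, t*exp(-t) + exp(-t), t*exp(-t)]
  [0, -t*exp(-t), -t*exp(-t) + exp(-t)]

Strategy: write B = P · J · P⁻¹ where J is a Jordan canonical form, so e^{tB} = P · e^{tJ} · P⁻¹, and e^{tJ} can be computed block-by-block.

B has Jordan form
J =
  [-1,  1,  0]
  [ 0, -1,  1]
  [ 0,  0, -1]
(up to reordering of blocks).

Per-block formulas:
  For a 3×3 Jordan block J_3(-1): exp(t · J_3(-1)) = e^(-1t)·(I + t·N + (t^2/2)·N^2), where N is the 3×3 nilpotent shift.

After assembling e^{tJ} and conjugating by P, we get:

e^{tB} =
  [exp(-t), t^2*exp(-t)/2 - 4*t*exp(-t), t^2*exp(-t)/2 - 5*t*exp(-t)]
  [0, t*exp(-t) + exp(-t), t*exp(-t)]
  [0, -t*exp(-t), -t*exp(-t) + exp(-t)]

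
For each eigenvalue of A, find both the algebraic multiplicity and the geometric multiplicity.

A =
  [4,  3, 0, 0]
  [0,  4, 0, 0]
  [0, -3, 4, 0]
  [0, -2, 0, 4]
λ = 4: alg = 4, geom = 3

Step 1 — factor the characteristic polynomial to read off the algebraic multiplicities:
  χ_A(x) = (x - 4)^4

Step 2 — compute geometric multiplicities via the rank-nullity identity g(λ) = n − rank(A − λI):
  rank(A − (4)·I) = 1, so dim ker(A − (4)·I) = n − 1 = 3

Summary:
  λ = 4: algebraic multiplicity = 4, geometric multiplicity = 3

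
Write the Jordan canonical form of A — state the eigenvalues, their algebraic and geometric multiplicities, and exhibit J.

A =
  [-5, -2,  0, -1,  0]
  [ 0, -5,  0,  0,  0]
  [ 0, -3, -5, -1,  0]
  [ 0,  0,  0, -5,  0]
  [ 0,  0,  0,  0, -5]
J_2(-5) ⊕ J_2(-5) ⊕ J_1(-5)

The characteristic polynomial is
  det(x·I − A) = x^5 + 25*x^4 + 250*x^3 + 1250*x^2 + 3125*x + 3125 = (x + 5)^5

Eigenvalues and multiplicities (the geometric multiplicity of λ is n − rank(A − λI), which equals the number of Jordan blocks for λ):
  λ = -5: algebraic multiplicity = 5, geometric multiplicity = 3

Determining the block sizes for each eigenvalue:
  λ = -5: with am = 5 and gm = 3, the partition is not yet determined (e.g. several partitions of 5 into 3 parts exist). Let N = A − (-5)·I. Computing rank(N^1) = 2, rank(N^2) = 0; the number of blocks of size ≥ j is rank(N^{j−1}) − rank(N^j), giving [3, 2]. So we have 2 block(s) of size 2, 1 block(s) of size 1 → block sizes [2, 2, 1]

Assembling the blocks gives a Jordan form
J =
  [-5,  1,  0,  0,  0]
  [ 0, -5,  0,  0,  0]
  [ 0,  0, -5,  1,  0]
  [ 0,  0,  0, -5,  0]
  [ 0,  0,  0,  0, -5]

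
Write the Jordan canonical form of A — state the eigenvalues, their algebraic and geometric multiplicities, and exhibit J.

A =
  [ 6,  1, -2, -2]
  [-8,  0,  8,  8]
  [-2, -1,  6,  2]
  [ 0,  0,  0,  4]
J_2(4) ⊕ J_1(4) ⊕ J_1(4)

The characteristic polynomial is
  det(x·I − A) = x^4 - 16*x^3 + 96*x^2 - 256*x + 256 = (x - 4)^4

Eigenvalues and multiplicities (the geometric multiplicity of λ is n − rank(A − λI), which equals the number of Jordan blocks for λ):
  λ = 4: algebraic multiplicity = 4, geometric multiplicity = 3

Determining the block sizes for each eigenvalue:
  λ = 4: 3 blocks summing to 4 forces exactly one block of size 2 and the rest size 1 → block sizes [2, 1, 1]

Assembling the blocks gives a Jordan form
J =
  [4, 1, 0, 0]
  [0, 4, 0, 0]
  [0, 0, 4, 0]
  [0, 0, 0, 4]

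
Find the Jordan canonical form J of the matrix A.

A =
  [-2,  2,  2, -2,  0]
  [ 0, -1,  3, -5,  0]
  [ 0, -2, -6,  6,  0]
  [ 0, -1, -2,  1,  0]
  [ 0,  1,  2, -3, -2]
J_3(-2) ⊕ J_1(-2) ⊕ J_1(-2)

The characteristic polynomial is
  det(x·I − A) = x^5 + 10*x^4 + 40*x^3 + 80*x^2 + 80*x + 32 = (x + 2)^5

Eigenvalues and multiplicities (the geometric multiplicity of λ is n − rank(A − λI), which equals the number of Jordan blocks for λ):
  λ = -2: algebraic multiplicity = 5, geometric multiplicity = 3

Determining the block sizes for each eigenvalue:
  λ = -2: with am = 5 and gm = 3, the partition is not yet determined (e.g. several partitions of 5 into 3 parts exist). Let N = A − (-2)·I. Computing rank(N^1) = 2, rank(N^2) = 1, rank(N^3) = 0; the number of blocks of size ≥ j is rank(N^{j−1}) − rank(N^j), giving [3, 1, 1]. So we have 1 block(s) of size 3, 2 block(s) of size 1 → block sizes [3, 1, 1]

Assembling the blocks gives a Jordan form
J =
  [-2,  1,  0,  0,  0]
  [ 0, -2,  1,  0,  0]
  [ 0,  0, -2,  0,  0]
  [ 0,  0,  0, -2,  0]
  [ 0,  0,  0,  0, -2]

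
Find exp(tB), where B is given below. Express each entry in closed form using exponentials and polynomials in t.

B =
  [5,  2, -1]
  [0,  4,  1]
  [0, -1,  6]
e^{tB} =
  [exp(5*t), -t^2*exp(5*t)/2 + 2*t*exp(5*t), t^2*exp(5*t)/2 - t*exp(5*t)]
  [0, -t*exp(5*t) + exp(5*t), t*exp(5*t)]
  [0, -t*exp(5*t), t*exp(5*t) + exp(5*t)]

Strategy: write B = P · J · P⁻¹ where J is a Jordan canonical form, so e^{tB} = P · e^{tJ} · P⁻¹, and e^{tJ} can be computed block-by-block.

B has Jordan form
J =
  [5, 1, 0]
  [0, 5, 1]
  [0, 0, 5]
(up to reordering of blocks).

Per-block formulas:
  For a 3×3 Jordan block J_3(5): exp(t · J_3(5)) = e^(5t)·(I + t·N + (t^2/2)·N^2), where N is the 3×3 nilpotent shift.

After assembling e^{tJ} and conjugating by P, we get:

e^{tB} =
  [exp(5*t), -t^2*exp(5*t)/2 + 2*t*exp(5*t), t^2*exp(5*t)/2 - t*exp(5*t)]
  [0, -t*exp(5*t) + exp(5*t), t*exp(5*t)]
  [0, -t*exp(5*t), t*exp(5*t) + exp(5*t)]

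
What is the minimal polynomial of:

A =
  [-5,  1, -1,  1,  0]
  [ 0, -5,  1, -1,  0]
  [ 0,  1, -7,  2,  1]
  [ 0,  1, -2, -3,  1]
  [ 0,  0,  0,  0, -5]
x^3 + 15*x^2 + 75*x + 125

The characteristic polynomial is χ_A(x) = (x + 5)^5, so the eigenvalues are known. The minimal polynomial is
  m_A(x) = Π_λ (x − λ)^{k_λ}
where k_λ is the size of the *largest* Jordan block for λ (equivalently, the smallest k with (A − λI)^k v = 0 for every generalised eigenvector v of λ).

  λ = -5: largest Jordan block has size 3, contributing (x + 5)^3

So m_A(x) = (x + 5)^3 = x^3 + 15*x^2 + 75*x + 125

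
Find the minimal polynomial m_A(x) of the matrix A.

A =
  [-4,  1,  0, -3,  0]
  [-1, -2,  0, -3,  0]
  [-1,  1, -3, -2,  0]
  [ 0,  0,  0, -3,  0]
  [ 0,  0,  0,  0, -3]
x^2 + 6*x + 9

The characteristic polynomial is χ_A(x) = (x + 3)^5, so the eigenvalues are known. The minimal polynomial is
  m_A(x) = Π_λ (x − λ)^{k_λ}
where k_λ is the size of the *largest* Jordan block for λ (equivalently, the smallest k with (A − λI)^k v = 0 for every generalised eigenvector v of λ).

  λ = -3: largest Jordan block has size 2, contributing (x + 3)^2

So m_A(x) = (x + 3)^2 = x^2 + 6*x + 9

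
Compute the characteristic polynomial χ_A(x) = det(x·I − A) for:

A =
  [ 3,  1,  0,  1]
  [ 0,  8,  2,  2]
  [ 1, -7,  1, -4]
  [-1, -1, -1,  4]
x^4 - 16*x^3 + 96*x^2 - 256*x + 256

Expanding det(x·I − A) (e.g. by cofactor expansion or by noting that A is similar to its Jordan form J, which has the same characteristic polynomial as A) gives
  χ_A(x) = x^4 - 16*x^3 + 96*x^2 - 256*x + 256
which factors as (x - 4)^4. The eigenvalues (with algebraic multiplicities) are λ = 4 with multiplicity 4.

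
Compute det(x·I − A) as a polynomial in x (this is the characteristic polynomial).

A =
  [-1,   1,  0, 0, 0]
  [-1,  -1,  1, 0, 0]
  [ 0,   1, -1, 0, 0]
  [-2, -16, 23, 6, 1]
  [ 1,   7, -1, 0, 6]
x^5 - 9*x^4 + 3*x^3 + 73*x^2 + 96*x + 36

Expanding det(x·I − A) (e.g. by cofactor expansion or by noting that A is similar to its Jordan form J, which has the same characteristic polynomial as A) gives
  χ_A(x) = x^5 - 9*x^4 + 3*x^3 + 73*x^2 + 96*x + 36
which factors as (x - 6)^2*(x + 1)^3. The eigenvalues (with algebraic multiplicities) are λ = -1 with multiplicity 3, λ = 6 with multiplicity 2.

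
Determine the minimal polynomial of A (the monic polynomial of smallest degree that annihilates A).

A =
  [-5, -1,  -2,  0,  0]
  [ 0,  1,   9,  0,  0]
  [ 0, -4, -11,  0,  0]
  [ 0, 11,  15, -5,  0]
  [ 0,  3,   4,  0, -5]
x^3 + 15*x^2 + 75*x + 125

The characteristic polynomial is χ_A(x) = (x + 5)^5, so the eigenvalues are known. The minimal polynomial is
  m_A(x) = Π_λ (x − λ)^{k_λ}
where k_λ is the size of the *largest* Jordan block for λ (equivalently, the smallest k with (A − λI)^k v = 0 for every generalised eigenvector v of λ).

  λ = -5: largest Jordan block has size 3, contributing (x + 5)^3

So m_A(x) = (x + 5)^3 = x^3 + 15*x^2 + 75*x + 125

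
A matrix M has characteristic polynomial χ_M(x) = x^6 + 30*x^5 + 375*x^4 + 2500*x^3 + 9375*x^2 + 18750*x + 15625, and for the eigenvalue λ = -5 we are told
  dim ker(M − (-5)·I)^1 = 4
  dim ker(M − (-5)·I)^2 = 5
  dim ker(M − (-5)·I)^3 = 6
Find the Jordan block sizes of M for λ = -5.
Block sizes for λ = -5: [3, 1, 1, 1]

From the dimensions of kernels of powers, the number of Jordan blocks of size at least j is d_j − d_{j−1} where d_j = dim ker(N^j) (with d_0 = 0). Computing the differences gives [4, 1, 1].
The number of blocks of size exactly k is (#blocks of size ≥ k) − (#blocks of size ≥ k + 1), so the partition is: 3 block(s) of size 1, 1 block(s) of size 3.
In nonincreasing order the block sizes are [3, 1, 1, 1].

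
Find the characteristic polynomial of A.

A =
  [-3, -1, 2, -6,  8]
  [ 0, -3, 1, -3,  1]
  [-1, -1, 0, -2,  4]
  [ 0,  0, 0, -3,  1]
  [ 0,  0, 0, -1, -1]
x^5 + 10*x^4 + 40*x^3 + 80*x^2 + 80*x + 32

Expanding det(x·I − A) (e.g. by cofactor expansion or by noting that A is similar to its Jordan form J, which has the same characteristic polynomial as A) gives
  χ_A(x) = x^5 + 10*x^4 + 40*x^3 + 80*x^2 + 80*x + 32
which factors as (x + 2)^5. The eigenvalues (with algebraic multiplicities) are λ = -2 with multiplicity 5.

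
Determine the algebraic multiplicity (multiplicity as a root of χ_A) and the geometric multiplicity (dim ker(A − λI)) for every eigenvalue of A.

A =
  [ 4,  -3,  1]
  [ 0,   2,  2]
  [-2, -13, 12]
λ = 6: alg = 3, geom = 1

Step 1 — factor the characteristic polynomial to read off the algebraic multiplicities:
  χ_A(x) = (x - 6)^3

Step 2 — compute geometric multiplicities via the rank-nullity identity g(λ) = n − rank(A − λI):
  rank(A − (6)·I) = 2, so dim ker(A − (6)·I) = n − 2 = 1

Summary:
  λ = 6: algebraic multiplicity = 3, geometric multiplicity = 1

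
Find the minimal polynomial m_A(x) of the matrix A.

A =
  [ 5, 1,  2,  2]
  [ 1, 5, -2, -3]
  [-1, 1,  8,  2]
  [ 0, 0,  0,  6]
x^3 - 18*x^2 + 108*x - 216

The characteristic polynomial is χ_A(x) = (x - 6)^4, so the eigenvalues are known. The minimal polynomial is
  m_A(x) = Π_λ (x − λ)^{k_λ}
where k_λ is the size of the *largest* Jordan block for λ (equivalently, the smallest k with (A − λI)^k v = 0 for every generalised eigenvector v of λ).

  λ = 6: largest Jordan block has size 3, contributing (x − 6)^3

So m_A(x) = (x - 6)^3 = x^3 - 18*x^2 + 108*x - 216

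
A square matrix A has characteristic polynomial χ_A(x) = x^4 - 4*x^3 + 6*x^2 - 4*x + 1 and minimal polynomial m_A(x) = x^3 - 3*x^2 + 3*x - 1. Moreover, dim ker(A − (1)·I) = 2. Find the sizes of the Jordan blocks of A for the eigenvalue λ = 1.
Block sizes for λ = 1: [3, 1]

Step 1 — from the characteristic polynomial, algebraic multiplicity of λ = 1 is 4. From dim ker(A − (1)·I) = 2, there are exactly 2 Jordan blocks for λ = 1.
Step 2 — from the minimal polynomial, the factor (x − 1)^3 tells us the largest block for λ = 1 has size 3.
Step 3 — with total size 4, 2 blocks, and largest block 3, the block sizes (in nonincreasing order) are [3, 1].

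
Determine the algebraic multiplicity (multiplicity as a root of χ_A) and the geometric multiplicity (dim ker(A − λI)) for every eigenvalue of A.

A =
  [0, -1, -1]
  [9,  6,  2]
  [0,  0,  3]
λ = 3: alg = 3, geom = 1

Step 1 — factor the characteristic polynomial to read off the algebraic multiplicities:
  χ_A(x) = (x - 3)^3

Step 2 — compute geometric multiplicities via the rank-nullity identity g(λ) = n − rank(A − λI):
  rank(A − (3)·I) = 2, so dim ker(A − (3)·I) = n − 2 = 1

Summary:
  λ = 3: algebraic multiplicity = 3, geometric multiplicity = 1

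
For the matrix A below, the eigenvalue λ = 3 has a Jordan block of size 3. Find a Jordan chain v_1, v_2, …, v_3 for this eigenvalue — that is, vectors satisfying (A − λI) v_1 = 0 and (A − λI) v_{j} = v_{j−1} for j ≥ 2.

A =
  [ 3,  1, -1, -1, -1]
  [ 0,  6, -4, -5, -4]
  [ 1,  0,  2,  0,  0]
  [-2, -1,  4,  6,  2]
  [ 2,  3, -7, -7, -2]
A Jordan chain for λ = 3 of length 3:
v_1 = (-1, -2, -1, 2, -3)ᵀ
v_2 = (0, 0, 1, -2, 2)ᵀ
v_3 = (1, 0, 0, 0, 0)ᵀ

Let N = A − (3)·I. We want v_3 with N^3 v_3 = 0 but N^2 v_3 ≠ 0; then v_{j-1} := N · v_j for j = 3, …, 2.

Pick v_3 = (1, 0, 0, 0, 0)ᵀ.
Then v_2 = N · v_3 = (0, 0, 1, -2, 2)ᵀ.
Then v_1 = N · v_2 = (-1, -2, -1, 2, -3)ᵀ.

Sanity check: (A − (3)·I) v_1 = (0, 0, 0, 0, 0)ᵀ = 0. ✓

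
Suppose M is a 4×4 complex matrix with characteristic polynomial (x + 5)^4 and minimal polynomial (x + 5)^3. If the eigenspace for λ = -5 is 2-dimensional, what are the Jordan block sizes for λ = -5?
Block sizes for λ = -5: [3, 1]

Step 1 — from the characteristic polynomial, algebraic multiplicity of λ = -5 is 4. From dim ker(M − (-5)·I) = 2, there are exactly 2 Jordan blocks for λ = -5.
Step 2 — from the minimal polynomial, the factor (x + 5)^3 tells us the largest block for λ = -5 has size 3.
Step 3 — with total size 4, 2 blocks, and largest block 3, the block sizes (in nonincreasing order) are [3, 1].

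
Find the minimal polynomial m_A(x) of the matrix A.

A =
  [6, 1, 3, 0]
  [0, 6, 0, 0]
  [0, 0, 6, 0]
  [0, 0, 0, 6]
x^2 - 12*x + 36

The characteristic polynomial is χ_A(x) = (x - 6)^4, so the eigenvalues are known. The minimal polynomial is
  m_A(x) = Π_λ (x − λ)^{k_λ}
where k_λ is the size of the *largest* Jordan block for λ (equivalently, the smallest k with (A − λI)^k v = 0 for every generalised eigenvector v of λ).

  λ = 6: largest Jordan block has size 2, contributing (x − 6)^2

So m_A(x) = (x - 6)^2 = x^2 - 12*x + 36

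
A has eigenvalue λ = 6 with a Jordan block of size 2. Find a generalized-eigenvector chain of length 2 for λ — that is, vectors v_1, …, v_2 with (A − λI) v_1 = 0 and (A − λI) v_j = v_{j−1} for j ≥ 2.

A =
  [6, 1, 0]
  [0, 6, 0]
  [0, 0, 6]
A Jordan chain for λ = 6 of length 2:
v_1 = (1, 0, 0)ᵀ
v_2 = (0, 1, 0)ᵀ

Let N = A − (6)·I. We want v_2 with N^2 v_2 = 0 but N^1 v_2 ≠ 0; then v_{j-1} := N · v_j for j = 2, …, 2.

Pick v_2 = (0, 1, 0)ᵀ.
Then v_1 = N · v_2 = (1, 0, 0)ᵀ.

Sanity check: (A − (6)·I) v_1 = (0, 0, 0)ᵀ = 0. ✓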